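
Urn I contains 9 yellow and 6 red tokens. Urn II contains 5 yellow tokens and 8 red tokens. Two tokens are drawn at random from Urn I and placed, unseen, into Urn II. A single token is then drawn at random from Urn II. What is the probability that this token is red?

44/75

Condition on how many of the transferred tokens are red (from Urn I: 6 red of 15; then Urn II has 15 total).
  0 red: C(6,0)C(9,2)/C(15,2) = 12/35; then P = 8/15
  1 red: C(6,1)C(9,1)/C(15,2) = 18/35; then P = 9/15
  2 red: C(6,2)C(9,0)/C(15,2) = 1/7; then P = 10/15
P(red from Urn II) = 44/75 ≈ 0.5867.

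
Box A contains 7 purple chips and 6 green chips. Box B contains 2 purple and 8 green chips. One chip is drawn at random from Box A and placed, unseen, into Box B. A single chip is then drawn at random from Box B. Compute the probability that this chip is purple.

Condition on how many of the transferred chips are purple (from Box A: 7 purple of 13; then Box B has 11 total).
  0 purple: C(7,0)C(6,1)/C(13,1) = 6/13; then P = 2/11
  1 purple: C(7,1)C(6,0)/C(13,1) = 7/13; then P = 3/11
P(purple from Box B) = 3/13 ≈ 0.2308.

3/13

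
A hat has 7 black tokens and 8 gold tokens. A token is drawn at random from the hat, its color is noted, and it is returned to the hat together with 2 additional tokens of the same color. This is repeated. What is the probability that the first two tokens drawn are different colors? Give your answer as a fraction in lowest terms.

112/255

Either gold then black, or black then gold; after the first draw the total is 17.
P = (8/15)·(7/17) + (7/15)·(8/17) = 112/255 ≈ 0.4392.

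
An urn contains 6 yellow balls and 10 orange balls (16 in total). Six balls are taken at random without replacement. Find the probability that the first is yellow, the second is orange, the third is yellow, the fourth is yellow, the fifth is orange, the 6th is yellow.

45/8008

Multiply the conditional probability of each draw in order, without replacement, so each draw removes one from its color and from the total.
P = (6/16) · (10/15) · (5/14) · (4/13) · (9/12) · (3/11) = 45/8008 ≈ 0.0056.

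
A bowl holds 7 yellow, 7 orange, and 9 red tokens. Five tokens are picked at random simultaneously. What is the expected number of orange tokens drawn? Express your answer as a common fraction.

By linearity of expectation, E[X] = Σ P(draw i is orange); by symmetry each draw (even without replacement) has P(orange) = 7/23.
E[X] = 5 · 7/23 = 35/23 ≈ 1.5217.

35/23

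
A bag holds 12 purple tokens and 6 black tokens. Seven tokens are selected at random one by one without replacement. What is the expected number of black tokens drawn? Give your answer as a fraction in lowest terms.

7/3

By linearity of expectation, E[X] = Σ P(draw i is black); by symmetry each draw (even without replacement) has P(black) = 6/18.
E[X] = 7 · 6/18 = 7/3 ≈ 2.3333.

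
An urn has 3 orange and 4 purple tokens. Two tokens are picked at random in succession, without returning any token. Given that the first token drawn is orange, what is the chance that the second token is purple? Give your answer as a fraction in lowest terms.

After removing 1 orange, the urn has 4 purple out of 6 remaining.
P(second is purple | given) = 4/6 = 2/3 ≈ 0.6667.

2/3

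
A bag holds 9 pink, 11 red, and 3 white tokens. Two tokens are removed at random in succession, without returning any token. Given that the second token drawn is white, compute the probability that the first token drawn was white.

1/11

P(first=white and the second token drawn is white) = (3/23)·(2/22) = 3/253.
P(the second token drawn is white) = Σ over first color = 27/506 + 3/46 + 3/253 = 3/23.
By Bayes, P(first=white | the second token drawn is white) = 3/253 / 3/23 = 1/11 ≈ 0.0909.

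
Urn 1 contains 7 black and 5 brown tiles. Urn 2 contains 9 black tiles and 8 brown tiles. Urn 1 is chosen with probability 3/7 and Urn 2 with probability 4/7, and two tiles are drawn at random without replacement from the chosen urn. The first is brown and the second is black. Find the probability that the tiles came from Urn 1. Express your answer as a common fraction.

595/1387

P(E | Urn 1) = 35/132; P(E | Urn 2) = 9/34.
P(E) = 3/7·35/132 + 4/7·9/34 = 1387/5236.
By Bayes' rule, P(Urn 1 | E) = 5/44 / 1387/5236 = 595/1387 ≈ 0.4290.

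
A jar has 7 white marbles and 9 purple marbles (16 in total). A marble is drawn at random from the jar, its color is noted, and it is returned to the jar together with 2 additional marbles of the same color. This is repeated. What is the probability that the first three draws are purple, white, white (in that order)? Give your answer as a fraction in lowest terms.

Track the composition after each reinforcement of +2.
P = (9/16) · (7/18) · (9/20) = 63/640 ≈ 0.0984.

63/640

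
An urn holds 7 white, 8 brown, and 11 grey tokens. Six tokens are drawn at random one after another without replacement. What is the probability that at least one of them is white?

14507/16445

Use the complement: P(at least one white) = 1 − P(no white).
P(none) = C(19,6)/C(26,6) = 27132/230230.
So P = 1 − 27132/230230 = 14507/16445 ≈ 0.8822.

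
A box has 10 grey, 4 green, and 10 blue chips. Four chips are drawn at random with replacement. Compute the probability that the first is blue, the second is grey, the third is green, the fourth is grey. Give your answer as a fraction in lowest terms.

Multiply the conditional probability of each draw in order, with replacement (the composition resets each draw).
P = (10/24) · (10/24) · (4/24) · (10/24) = 125/10368 ≈ 0.0121.

125/10368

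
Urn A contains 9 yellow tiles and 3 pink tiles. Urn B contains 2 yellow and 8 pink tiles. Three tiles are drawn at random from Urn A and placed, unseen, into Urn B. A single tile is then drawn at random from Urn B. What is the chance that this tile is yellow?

17/52

Condition on how many of the transferred tiles are yellow (from Urn A: 9 yellow of 12; then Urn B has 13 total).
  0 yellow: C(9,0)C(3,3)/C(12,3) = 1/220; then P = 2/13
  1 yellow: C(9,1)C(3,2)/C(12,3) = 27/220; then P = 3/13
  2 yellow: C(9,2)C(3,1)/C(12,3) = 27/55; then P = 4/13
  3 yellow: C(9,3)C(3,0)/C(12,3) = 21/55; then P = 5/13
P(yellow from Urn B) = 17/52 ≈ 0.3269.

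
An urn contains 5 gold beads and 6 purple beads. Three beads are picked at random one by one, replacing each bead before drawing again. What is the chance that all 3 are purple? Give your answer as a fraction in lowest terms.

Multiply the conditional probability of each draw in order, with replacement (the composition resets each draw).
P = (6/11) · (6/11) · (6/11) = 216/1331 ≈ 0.1623.

216/1331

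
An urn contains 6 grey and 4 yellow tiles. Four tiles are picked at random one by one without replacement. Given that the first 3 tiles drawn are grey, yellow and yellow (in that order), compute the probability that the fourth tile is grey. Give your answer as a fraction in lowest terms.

5/7

After removing 1 grey, 2 yellow, the urn has 5 grey out of 7 remaining.
P(fourth is grey | given) = 5/7 ≈ 0.7143.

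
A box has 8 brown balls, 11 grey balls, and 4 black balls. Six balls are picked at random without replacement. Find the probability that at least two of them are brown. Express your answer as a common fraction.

Sum the hypergeometric tail for j = 2,…,6 brown balls.
Favorable = C(8,2)·C(15,4) + C(8,3)·C(15,3) + C(8,4)·C(15,2) + C(8,5)·C(15,1) + C(8,6)·C(15,0) = 71918; total = C(23,6) = 100947.
P = 71918/100947 = 934/1311 ≈ 0.7124.

934/1311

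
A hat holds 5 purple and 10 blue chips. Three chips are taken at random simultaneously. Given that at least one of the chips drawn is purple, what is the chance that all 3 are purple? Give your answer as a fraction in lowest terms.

2/67

P(all 3 purple) = C(5,3)/C(15,3) = 2/91; P(at least one purple) = 1 − C(10,3)/C(15,3) = 67/91.
Since 'all 3 purple' ⊆ 'at least one purple', P(all 3 | at least one) = 2/91 / 67/91 = 2/67 ≈ 0.0299.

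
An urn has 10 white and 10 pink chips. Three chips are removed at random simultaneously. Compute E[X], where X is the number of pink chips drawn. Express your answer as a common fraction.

3/2

By linearity of expectation, E[X] = Σ P(draw i is pink); by symmetry each draw (even without replacement) has P(pink) = 10/20.
E[X] = 3 · 10/20 = 3/2 ≈ 1.5000.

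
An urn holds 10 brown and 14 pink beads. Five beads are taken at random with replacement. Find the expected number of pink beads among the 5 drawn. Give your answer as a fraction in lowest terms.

35/12

By linearity of expectation, E[X] = Σ P(draw i is pink); each independent draw has P(pink) = 14/24.
E[X] = 5 · 14/24 = 35/12 ≈ 2.9167.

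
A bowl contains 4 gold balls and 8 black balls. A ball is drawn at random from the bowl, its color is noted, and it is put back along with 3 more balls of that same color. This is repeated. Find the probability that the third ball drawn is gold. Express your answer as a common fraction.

1/3

Sum over the four possibilities for the first two draws (gold/not-gold each), tracking how the gold count and total change by +3 per draw.
P(third is gold) = 1/3 ≈ 0.3333. (In a Pólya urn every draw has the same marginal probability 4/12.)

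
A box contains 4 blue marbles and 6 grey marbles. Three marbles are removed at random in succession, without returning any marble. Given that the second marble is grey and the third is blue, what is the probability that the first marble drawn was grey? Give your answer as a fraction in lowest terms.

5/8

P(first=grey and the second marble is grey and the third is blue) = (6/10)·(5/9)·(4/8) = 1/6.
P(E) = Σ over first color = 1/10 + 1/6 = 4/15.
By Bayes, P(first=grey | E) = 1/6 / 4/15 = 5/8 ≈ 0.6250.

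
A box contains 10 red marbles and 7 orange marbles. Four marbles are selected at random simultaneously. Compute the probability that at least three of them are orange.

11/68

Sum the hypergeometric tail for j = 3,…,4 orange marbles.
Favorable = C(7,3)·C(10,1) + C(7,4)·C(10,0) = 385; total = C(17,4) = 2380.
P = 385/2380 = 11/68 ≈ 0.1618.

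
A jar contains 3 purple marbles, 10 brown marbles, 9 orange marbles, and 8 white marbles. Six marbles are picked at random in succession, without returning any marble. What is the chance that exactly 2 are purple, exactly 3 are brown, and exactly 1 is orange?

72/13195

Unordered draws without replacement: count favorable combinations over C(30,6).
Favorable = C(3,2) · C(10,3) · C(9,1) · C(8,0) = 3240; total = C(30,6) = 593775.
P = 3240/593775 = 72/13195 ≈ 0.0055.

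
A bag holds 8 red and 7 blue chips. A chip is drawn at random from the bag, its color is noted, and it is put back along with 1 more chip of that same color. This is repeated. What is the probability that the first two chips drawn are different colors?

7/15

Either red then blue, or blue then red; after the first draw the total is 16.
P = (8/15)·(7/16) + (7/15)·(8/16) = 7/15 ≈ 0.4667.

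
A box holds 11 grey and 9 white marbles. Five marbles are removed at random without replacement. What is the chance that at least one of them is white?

2507/2584

Use the complement: P(at least one white) = 1 − P(no white).
P(none) = C(11,5)/C(20,5) = 462/15504.
So P = 1 − 462/15504 = 2507/2584 ≈ 0.9702.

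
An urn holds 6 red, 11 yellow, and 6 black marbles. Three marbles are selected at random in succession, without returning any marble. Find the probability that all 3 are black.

20/1771

Unordered draws without replacement: count favorable combinations over C(23,3).
Favorable = C(6,0) · C(11,0) · C(6,3) = 20; total = C(23,3) = 1771.
P = 20/1771 = 20/1771 ≈ 0.0113.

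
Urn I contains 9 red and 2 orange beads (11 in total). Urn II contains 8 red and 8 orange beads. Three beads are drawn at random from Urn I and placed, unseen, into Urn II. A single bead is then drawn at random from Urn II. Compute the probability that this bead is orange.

94/209

Condition on how many of the transferred beads are orange (from Urn I: 2 orange of 11; then Urn II has 19 total).
  0 orange: C(2,0)C(9,3)/C(11,3) = 28/55; then P = 8/19
  1 orange: C(2,1)C(9,2)/C(11,3) = 24/55; then P = 9/19
  2 orange: C(2,2)C(9,1)/C(11,3) = 3/55; then P = 10/19
P(orange from Urn II) = 94/209 ≈ 0.4498.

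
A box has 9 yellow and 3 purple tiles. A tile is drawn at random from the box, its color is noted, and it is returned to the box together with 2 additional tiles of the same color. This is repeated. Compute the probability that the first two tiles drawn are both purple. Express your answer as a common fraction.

5/56

After a purple draw the box holds 5 purple out of 14.
P = (3/12)·(5/14) = 5/56 ≈ 0.0893.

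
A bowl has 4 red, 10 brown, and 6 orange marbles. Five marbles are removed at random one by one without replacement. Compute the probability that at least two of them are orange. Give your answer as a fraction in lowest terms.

937/1938

Sum the hypergeometric tail for j = 2,…,5 orange marbles.
Favorable = C(6,2)·C(14,3) + C(6,3)·C(14,2) + C(6,4)·C(14,1) + C(6,5)·C(14,0) = 7496; total = C(20,5) = 15504.
P = 7496/15504 = 937/1938 ≈ 0.4835.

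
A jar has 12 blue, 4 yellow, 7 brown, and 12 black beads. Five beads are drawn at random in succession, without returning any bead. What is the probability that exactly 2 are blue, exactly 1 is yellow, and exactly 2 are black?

Unordered draws without replacement: count favorable combinations over C(35,5).
Favorable = C(12,2) · C(4,1) · C(7,0) · C(12,2) = 17424; total = C(35,5) = 324632.
P = 17424/324632 = 198/3689 ≈ 0.0537.

198/3689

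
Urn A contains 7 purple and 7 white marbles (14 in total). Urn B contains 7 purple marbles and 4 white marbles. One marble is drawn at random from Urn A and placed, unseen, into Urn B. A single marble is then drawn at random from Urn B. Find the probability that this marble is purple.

5/8

Condition on how many of the transferred marbles are purple (from Urn A: 7 purple of 14; then Urn B has 12 total).
  0 purple: C(7,0)C(7,1)/C(14,1) = 1/2; then P = 7/12
  1 purple: C(7,1)C(7,0)/C(14,1) = 1/2; then P = 8/12
P(purple from Urn B) = 5/8 ≈ 0.6250.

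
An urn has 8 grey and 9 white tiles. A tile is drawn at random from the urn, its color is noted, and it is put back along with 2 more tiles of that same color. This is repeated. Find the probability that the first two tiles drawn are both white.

99/323

After a white draw the urn holds 11 white out of 19.
P = (9/17)·(11/19) = 99/323 ≈ 0.3065.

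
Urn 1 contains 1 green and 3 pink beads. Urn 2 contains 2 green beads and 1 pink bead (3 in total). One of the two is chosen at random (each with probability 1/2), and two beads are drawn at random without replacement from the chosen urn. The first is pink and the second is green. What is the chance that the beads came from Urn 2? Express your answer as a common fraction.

P(E | Urn 1) = 1/4; P(E | Urn 2) = 1/3.
P(E) = 1/2·1/4 + 1/2·1/3 = 7/24.
By Bayes' rule, P(Urn 2 | E) = 1/6 / 7/24 = 4/7 ≈ 0.5714.

4/7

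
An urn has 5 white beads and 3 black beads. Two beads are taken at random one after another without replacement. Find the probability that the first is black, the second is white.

Multiply the conditional probability of each draw in order, without replacement, so each draw removes one from its color and from the total.
P = (3/8) · (5/7) = 15/56 ≈ 0.2679.

15/56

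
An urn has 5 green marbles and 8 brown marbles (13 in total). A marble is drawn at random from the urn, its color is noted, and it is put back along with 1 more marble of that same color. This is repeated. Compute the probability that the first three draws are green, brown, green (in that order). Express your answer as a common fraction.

8/91

Track the composition after each reinforcement of +1.
P = (5/13) · (8/14) · (6/15) = 8/91 ≈ 0.0879.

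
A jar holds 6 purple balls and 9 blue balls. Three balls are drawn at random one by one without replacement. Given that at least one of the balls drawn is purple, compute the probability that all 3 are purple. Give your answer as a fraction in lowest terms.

P(all 3 purple) = C(6,3)/C(15,3) = 4/91; P(at least one purple) = 1 − C(9,3)/C(15,3) = 53/65.
Since 'all 3 purple' ⊆ 'at least one purple', P(all 3 | at least one) = 4/91 / 53/65 = 20/371 ≈ 0.0539.

20/371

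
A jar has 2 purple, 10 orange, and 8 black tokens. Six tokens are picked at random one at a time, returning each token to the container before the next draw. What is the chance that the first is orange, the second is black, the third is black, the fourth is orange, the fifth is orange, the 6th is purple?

1/500

Multiply the conditional probability of each draw in order, with replacement (the composition resets each draw).
P = (10/20) · (8/20) · (8/20) · (10/20) · (10/20) · (2/20) = 1/500 ≈ 0.0020.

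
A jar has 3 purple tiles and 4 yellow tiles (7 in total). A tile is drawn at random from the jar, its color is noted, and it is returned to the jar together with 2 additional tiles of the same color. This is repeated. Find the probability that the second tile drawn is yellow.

4/7

Condition on the first draw. If first is yellow (prob 4/7), second-yellow has prob (6)/(9); if not (prob 3/7), it has prob 4/(9).
P = (4/7)·(6/9) + (3/7)·(4/9) = 4/7 ≈ 0.5714.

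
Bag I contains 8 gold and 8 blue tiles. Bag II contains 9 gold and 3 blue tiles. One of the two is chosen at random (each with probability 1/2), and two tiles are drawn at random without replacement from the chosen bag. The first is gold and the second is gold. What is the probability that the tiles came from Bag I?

77/257

P(E | Bag I) = 7/30; P(E | Bag II) = 6/11.
P(E) = 1/2·7/30 + 1/2·6/11 = 257/660.
By Bayes' rule, P(Bag I | E) = 7/60 / 257/660 = 77/257 ≈ 0.2996.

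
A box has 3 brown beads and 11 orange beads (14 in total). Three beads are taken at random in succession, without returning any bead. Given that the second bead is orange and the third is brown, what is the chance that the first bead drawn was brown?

1/6

P(first=brown and the second bead is orange and the third is brown) = (3/14)·(11/13)·(2/12) = 11/364.
P(E) = Σ over first color = 11/364 + 55/364 = 33/182.
By Bayes, P(first=brown | E) = 11/364 / 33/182 = 1/6 ≈ 0.1667.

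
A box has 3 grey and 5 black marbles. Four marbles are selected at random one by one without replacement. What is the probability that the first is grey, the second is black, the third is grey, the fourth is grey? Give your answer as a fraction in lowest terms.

Multiply the conditional probability of each draw in order, without replacement, so each draw removes one from its color and from the total.
P = (3/8) · (5/7) · (2/6) · (1/5) = 1/56 ≈ 0.0179.

1/56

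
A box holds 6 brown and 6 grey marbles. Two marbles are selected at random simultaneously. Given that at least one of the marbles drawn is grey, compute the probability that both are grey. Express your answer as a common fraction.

5/17

P(both grey) = C(6,2)/C(12,2) = 5/22; P(at least one grey) = 1 − C(6,2)/C(12,2) = 17/22.
Since 'both grey' ⊆ 'at least one grey', P(both | at least one) = 5/22 / 17/22 = 5/17 ≈ 0.2941.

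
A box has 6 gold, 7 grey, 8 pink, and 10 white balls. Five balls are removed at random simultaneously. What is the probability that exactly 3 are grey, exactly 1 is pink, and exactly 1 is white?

Unordered draws without replacement: count favorable combinations over C(31,5).
Favorable = C(6,0) · C(7,3) · C(8,1) · C(10,1) = 2800; total = C(31,5) = 169911.
P = 2800/169911 = 400/24273 ≈ 0.0165.

400/24273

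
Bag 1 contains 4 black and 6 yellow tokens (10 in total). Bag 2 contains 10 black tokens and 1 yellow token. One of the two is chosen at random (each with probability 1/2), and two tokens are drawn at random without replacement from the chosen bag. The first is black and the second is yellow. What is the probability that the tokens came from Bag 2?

P(E | Bag 1) = 4/15; P(E | Bag 2) = 1/11.
P(E) = 1/2·4/15 + 1/2·1/11 = 59/330.
By Bayes' rule, P(Bag 2 | E) = 1/22 / 59/330 = 15/59 ≈ 0.2542.

15/59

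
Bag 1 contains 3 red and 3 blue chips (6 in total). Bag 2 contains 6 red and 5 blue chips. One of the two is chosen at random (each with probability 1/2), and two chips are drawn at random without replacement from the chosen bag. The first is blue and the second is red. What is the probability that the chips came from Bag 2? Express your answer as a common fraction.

10/21

P(E | Bag 1) = 3/10; P(E | Bag 2) = 3/11.
P(E) = 1/2·3/10 + 1/2·3/11 = 63/220.
By Bayes' rule, P(Bag 2 | E) = 3/22 / 63/220 = 10/21 ≈ 0.4762.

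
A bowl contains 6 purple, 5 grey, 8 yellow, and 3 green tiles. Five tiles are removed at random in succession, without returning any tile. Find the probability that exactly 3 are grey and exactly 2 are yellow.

20/1881

Unordered draws without replacement: count favorable combinations over C(22,5).
Favorable = C(6,0) · C(5,3) · C(8,2) · C(3,0) = 280; total = C(22,5) = 26334.
P = 280/26334 = 20/1881 ≈ 0.0106.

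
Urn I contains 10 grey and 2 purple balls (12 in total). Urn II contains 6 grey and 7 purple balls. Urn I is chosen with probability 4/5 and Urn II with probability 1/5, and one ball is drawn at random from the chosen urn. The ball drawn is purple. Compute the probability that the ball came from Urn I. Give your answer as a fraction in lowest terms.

P(purple | Urn I) = 1/6; P(purple | Urn II) = 7/13.
P(purple) = 4/5·1/6 + 1/5·7/13 = 47/195.
By Bayes' rule, P(Urn I | purple) = 2/15 / 47/195 = 26/47 ≈ 0.5532.

26/47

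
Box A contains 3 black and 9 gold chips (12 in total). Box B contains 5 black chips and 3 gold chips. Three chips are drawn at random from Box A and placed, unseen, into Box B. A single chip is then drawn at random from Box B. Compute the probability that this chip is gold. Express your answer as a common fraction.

21/44

Condition on how many of the transferred chips are gold (from Box A: 9 gold of 12; then Box B has 11 total).
  0 gold: C(9,0)C(3,3)/C(12,3) = 1/220; then P = 3/11
  1 gold: C(9,1)C(3,2)/C(12,3) = 27/220; then P = 4/11
  2 gold: C(9,2)C(3,1)/C(12,3) = 27/55; then P = 5/11
  3 gold: C(9,3)C(3,0)/C(12,3) = 21/55; then P = 6/11
P(gold from Box B) = 21/44 ≈ 0.4773.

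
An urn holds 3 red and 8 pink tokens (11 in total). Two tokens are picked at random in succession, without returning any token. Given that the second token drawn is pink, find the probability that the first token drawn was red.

3/10

P(first=red and the second token drawn is pink) = (3/11)·(8/10) = 12/55.
P(the second token drawn is pink) = Σ over first color = 12/55 + 28/55 = 8/11.
By Bayes, P(first=red | the second token drawn is pink) = 12/55 / 8/11 = 3/10 ≈ 0.3000.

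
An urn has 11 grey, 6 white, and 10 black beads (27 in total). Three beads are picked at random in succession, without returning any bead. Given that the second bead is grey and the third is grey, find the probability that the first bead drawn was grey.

P(first=grey and the second bead is grey and the third is grey) = (11/27)·(10/26)·(9/25) = 11/195.
P(E) = Σ over first color = 11/195 + 22/585 + 22/351 = 55/351.
By Bayes, P(first=grey | E) = 11/195 / 55/351 = 9/25 ≈ 0.3600.

9/25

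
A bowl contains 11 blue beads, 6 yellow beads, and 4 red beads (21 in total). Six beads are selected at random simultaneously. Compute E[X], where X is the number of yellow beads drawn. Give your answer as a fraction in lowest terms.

12/7

By linearity of expectation, E[X] = Σ P(draw i is yellow); by symmetry each draw (even without replacement) has P(yellow) = 6/21.
E[X] = 6 · 6/21 = 12/7 ≈ 1.7143.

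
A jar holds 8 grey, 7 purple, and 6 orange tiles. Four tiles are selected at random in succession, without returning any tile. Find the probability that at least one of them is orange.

44/57

Use the complement: P(at least one orange) = 1 − P(no orange).
P(none) = C(15,4)/C(21,4) = 1365/5985.
So P = 1 − 1365/5985 = 44/57 ≈ 0.7719.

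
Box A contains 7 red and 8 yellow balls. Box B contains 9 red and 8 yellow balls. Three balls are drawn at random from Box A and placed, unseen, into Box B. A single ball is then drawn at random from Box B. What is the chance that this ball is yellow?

Condition on how many of the transferred balls are yellow (from Box A: 8 yellow of 15; then Box B has 20 total).
  0 yellow: C(8,0)C(7,3)/C(15,3) = 1/13; then P = 8/20
  1 yellow: C(8,1)C(7,2)/C(15,3) = 24/65; then P = 9/20
  2 yellow: C(8,2)C(7,1)/C(15,3) = 28/65; then P = 10/20
  3 yellow: C(8,3)C(7,0)/C(15,3) = 8/65; then P = 11/20
P(yellow from Box B) = 12/25 ≈ 0.4800.

12/25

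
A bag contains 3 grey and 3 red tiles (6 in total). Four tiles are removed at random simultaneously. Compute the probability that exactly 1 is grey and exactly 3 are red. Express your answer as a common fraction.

1/5

Unordered draws without replacement: count favorable combinations over C(6,4).
Favorable = C(3,1) · C(3,3) = 3; total = C(6,4) = 15.
P = 3/15 = 1/5 ≈ 0.2000.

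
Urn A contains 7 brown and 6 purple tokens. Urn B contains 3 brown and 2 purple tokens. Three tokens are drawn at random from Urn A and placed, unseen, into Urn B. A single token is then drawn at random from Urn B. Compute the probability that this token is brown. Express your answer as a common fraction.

15/26

Condition on how many of the transferred tokens are brown (from Urn A: 7 brown of 13; then Urn B has 8 total).
  0 brown: C(7,0)C(6,3)/C(13,3) = 10/143; then P = 3/8
  1 brown: C(7,1)C(6,2)/C(13,3) = 105/286; then P = 4/8
  2 brown: C(7,2)C(6,1)/C(13,3) = 63/143; then P = 5/8
  3 brown: C(7,3)C(6,0)/C(13,3) = 35/286; then P = 6/8
P(brown from Urn B) = 15/26 ≈ 0.5769.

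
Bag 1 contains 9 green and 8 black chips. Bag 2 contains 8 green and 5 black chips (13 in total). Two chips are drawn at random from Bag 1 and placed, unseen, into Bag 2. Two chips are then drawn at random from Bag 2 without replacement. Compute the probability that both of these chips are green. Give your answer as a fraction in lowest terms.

Condition on how many of the transferred chips are green (from Bag 1: 9 green of 17; then Bag 2 has 15 total).
  0 green: C(9,0)C(8,2)/C(17,2) = 7/34; then P = C(8,2)/C(15,2) = 4/15
  1 green: C(9,1)C(8,1)/C(17,2) = 9/17; then P = C(9,2)/C(15,2) = 12/35
  2 green: C(9,2)C(8,0)/C(17,2) = 9/34; then P = C(10,2)/C(15,2) = 3/7
P(both green) = 1249/3570 ≈ 0.3499.

1249/3570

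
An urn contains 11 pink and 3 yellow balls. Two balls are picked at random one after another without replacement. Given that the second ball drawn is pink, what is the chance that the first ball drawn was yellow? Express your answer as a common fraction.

P(first=yellow and the second ball drawn is pink) = (3/14)·(11/13) = 33/182.
P(the second ball drawn is pink) = Σ over first color = 55/91 + 33/182 = 11/14.
By Bayes, P(first=yellow | the second ball drawn is pink) = 33/182 / 11/14 = 3/13 ≈ 0.2308.

3/13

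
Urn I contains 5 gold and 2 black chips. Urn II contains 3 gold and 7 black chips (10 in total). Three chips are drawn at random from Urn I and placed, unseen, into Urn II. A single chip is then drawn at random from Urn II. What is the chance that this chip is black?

Condition on how many of the transferred chips are black (from Urn I: 2 black of 7; then Urn II has 13 total).
  0 black: C(2,0)C(5,3)/C(7,3) = 2/7; then P = 7/13
  1 black: C(2,1)C(5,2)/C(7,3) = 4/7; then P = 8/13
  2 black: C(2,2)C(5,1)/C(7,3) = 1/7; then P = 9/13
P(black from Urn II) = 55/91 ≈ 0.6044.

55/91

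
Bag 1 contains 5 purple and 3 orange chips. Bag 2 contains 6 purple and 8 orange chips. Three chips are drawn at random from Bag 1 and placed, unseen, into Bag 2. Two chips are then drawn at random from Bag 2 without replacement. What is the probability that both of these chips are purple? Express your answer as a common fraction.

Condition on how many of the transferred chips are purple (from Bag 1: 5 purple of 8; then Bag 2 has 17 total).
  0 purple: C(5,0)C(3,3)/C(8,3) = 1/56; then P = C(6,2)/C(17,2) = 15/136
  1 purple: C(5,1)C(3,2)/C(8,3) = 15/56; then P = C(7,2)/C(17,2) = 21/136
  2 purple: C(5,2)C(3,1)/C(8,3) = 15/28; then P = C(8,2)/C(17,2) = 7/34
  3 purple: C(5,3)C(3,0)/C(8,3) = 5/28; then P = C(9,2)/C(17,2) = 9/34
P(both purple) = 45/224 ≈ 0.2009.

45/224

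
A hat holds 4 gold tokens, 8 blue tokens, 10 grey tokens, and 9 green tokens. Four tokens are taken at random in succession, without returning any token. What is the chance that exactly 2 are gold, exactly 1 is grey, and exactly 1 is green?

Unordered draws without replacement: count favorable combinations over C(31,4).
Favorable = C(4,2) · C(8,0) · C(10,1) · C(9,1) = 540; total = C(31,4) = 31465.
P = 540/31465 = 108/6293 ≈ 0.0172.

108/6293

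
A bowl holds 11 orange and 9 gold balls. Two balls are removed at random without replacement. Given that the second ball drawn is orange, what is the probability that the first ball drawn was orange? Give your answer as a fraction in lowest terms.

10/19

P(first=orange and the second ball drawn is orange) = (11/20)·(10/19) = 11/38.
P(the second ball drawn is orange) = Σ over first color = 11/38 + 99/380 = 11/20.
By Bayes, P(first=orange | the second ball drawn is orange) = 11/38 / 11/20 = 10/19 ≈ 0.5263.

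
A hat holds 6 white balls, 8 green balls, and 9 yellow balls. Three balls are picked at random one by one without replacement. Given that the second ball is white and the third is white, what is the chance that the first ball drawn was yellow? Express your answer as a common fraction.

P(first=yellow and the second ball is white and the third is white) = (9/23)·(6/22)·(5/21) = 45/1771.
P(E) = Σ over first color = 20/1771 + 40/1771 + 45/1771 = 15/253.
By Bayes, P(first=yellow | E) = 45/1771 / 15/253 = 3/7 ≈ 0.4286.

3/7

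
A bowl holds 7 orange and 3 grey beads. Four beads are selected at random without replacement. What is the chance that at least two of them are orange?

29/30

Sum the hypergeometric tail for j = 2,…,4 orange beads.
Favorable = C(7,2)·C(3,2) + C(7,3)·C(3,1) + C(7,4)·C(3,0) = 203; total = C(10,4) = 210.
P = 203/210 = 29/30 ≈ 0.9667.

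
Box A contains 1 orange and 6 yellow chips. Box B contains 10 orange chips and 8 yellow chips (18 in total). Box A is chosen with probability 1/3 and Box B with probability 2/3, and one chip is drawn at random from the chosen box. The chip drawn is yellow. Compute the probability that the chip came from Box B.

28/55

P(yellow | Box A) = 6/7; P(yellow | Box B) = 4/9.
P(yellow) = 1/3·6/7 + 2/3·4/9 = 110/189.
By Bayes' rule, P(Box B | yellow) = 8/27 / 110/189 = 28/55 ≈ 0.5091.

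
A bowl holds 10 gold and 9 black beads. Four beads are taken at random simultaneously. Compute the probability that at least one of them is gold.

Use the complement: P(at least one gold) = 1 − P(no gold).
P(none) = C(9,4)/C(19,4) = 126/3876.
So P = 1 − 126/3876 = 625/646 ≈ 0.9675.

625/646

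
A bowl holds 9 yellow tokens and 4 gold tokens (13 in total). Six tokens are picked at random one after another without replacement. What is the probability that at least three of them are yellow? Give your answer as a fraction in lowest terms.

Sum the hypergeometric tail for j = 3,…,6 yellow tokens.
Favorable = C(9,3)·C(4,3) + C(9,4)·C(4,2) + C(9,5)·C(4,1) + C(9,6)·C(4,0) = 1680; total = C(13,6) = 1716.
P = 1680/1716 = 140/143 ≈ 0.9790.

140/143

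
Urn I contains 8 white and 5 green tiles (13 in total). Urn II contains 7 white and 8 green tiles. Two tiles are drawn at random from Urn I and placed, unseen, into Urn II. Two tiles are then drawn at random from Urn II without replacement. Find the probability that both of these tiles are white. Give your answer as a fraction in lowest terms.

Condition on how many of the transferred tiles are white (from Urn I: 8 white of 13; then Urn II has 17 total).
  0 white: C(8,0)C(5,2)/C(13,2) = 5/39; then P = C(7,2)/C(17,2) = 21/136
  1 white: C(8,1)C(5,1)/C(13,2) = 20/39; then P = C(8,2)/C(17,2) = 7/34
  2 white: C(8,2)C(5,0)/C(13,2) = 14/39; then P = C(9,2)/C(17,2) = 9/34
P(both white) = 1169/5304 ≈ 0.2204.

1169/5304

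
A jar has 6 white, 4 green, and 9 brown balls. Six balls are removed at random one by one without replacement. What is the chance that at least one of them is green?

Use the complement: P(at least one green) = 1 − P(no green).
P(none) = C(15,6)/C(19,6) = 5005/27132.
So P = 1 − 5005/27132 = 3161/3876 ≈ 0.8155.

3161/3876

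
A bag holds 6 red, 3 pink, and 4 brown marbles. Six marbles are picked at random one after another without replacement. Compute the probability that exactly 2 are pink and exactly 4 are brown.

1/572

Unordered draws without replacement: count favorable combinations over C(13,6).
Favorable = C(6,0) · C(3,2) · C(4,4) = 3; total = C(13,6) = 1716.
P = 3/1716 = 1/572 ≈ 0.0017.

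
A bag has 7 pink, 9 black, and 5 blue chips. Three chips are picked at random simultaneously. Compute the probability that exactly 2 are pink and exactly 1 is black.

Unordered draws without replacement: count favorable combinations over C(21,3).
Favorable = C(7,2) · C(9,1) · C(5,0) = 189; total = C(21,3) = 1330.
P = 189/1330 = 27/190 ≈ 0.1421.

27/190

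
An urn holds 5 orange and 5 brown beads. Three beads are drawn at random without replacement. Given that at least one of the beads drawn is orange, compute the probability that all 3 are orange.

1/11

P(all 3 orange) = C(5,3)/C(10,3) = 1/12; P(at least one orange) = 1 − C(5,3)/C(10,3) = 11/12.
Since 'all 3 orange' ⊆ 'at least one orange', P(all 3 | at least one) = 1/12 / 11/12 = 1/11 ≈ 0.0909.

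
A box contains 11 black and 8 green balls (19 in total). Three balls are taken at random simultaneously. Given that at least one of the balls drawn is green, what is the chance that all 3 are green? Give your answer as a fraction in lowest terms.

P(all 3 green) = C(8,3)/C(19,3) = 56/969; P(at least one green) = 1 − C(11,3)/C(19,3) = 268/323.
Since 'all 3 green' ⊆ 'at least one green', P(all 3 | at least one) = 56/969 / 268/323 = 14/201 ≈ 0.0697.

14/201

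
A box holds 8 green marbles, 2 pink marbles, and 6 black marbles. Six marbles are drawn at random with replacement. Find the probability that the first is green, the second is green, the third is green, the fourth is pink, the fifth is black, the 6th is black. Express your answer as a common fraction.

Multiply the conditional probability of each draw in order, with replacement (the composition resets each draw).
P = (8/16) · (8/16) · (8/16) · (2/16) · (6/16) · (6/16) = 9/4096 ≈ 0.0022.

9/4096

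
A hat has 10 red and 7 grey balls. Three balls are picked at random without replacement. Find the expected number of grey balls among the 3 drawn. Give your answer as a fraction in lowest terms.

21/17

By linearity of expectation, E[X] = Σ P(draw i is grey); by symmetry each draw (even without replacement) has P(grey) = 7/17.
E[X] = 3 · 7/17 = 21/17 ≈ 1.2353.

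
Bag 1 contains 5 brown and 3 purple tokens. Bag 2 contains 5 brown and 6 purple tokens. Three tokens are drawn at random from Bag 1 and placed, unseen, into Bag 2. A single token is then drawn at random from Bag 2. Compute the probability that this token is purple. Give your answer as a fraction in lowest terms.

Condition on how many of the transferred tokens are purple (from Bag 1: 3 purple of 8; then Bag 2 has 14 total).
  0 purple: C(3,0)C(5,3)/C(8,3) = 5/28; then P = 6/14
  1 purple: C(3,1)C(5,2)/C(8,3) = 15/28; then P = 7/14
  2 purple: C(3,2)C(5,1)/C(8,3) = 15/56; then P = 8/14
  3 purple: C(3,3)C(5,0)/C(8,3) = 1/56; then P = 9/14
P(purple from Bag 2) = 57/112 ≈ 0.5089.

57/112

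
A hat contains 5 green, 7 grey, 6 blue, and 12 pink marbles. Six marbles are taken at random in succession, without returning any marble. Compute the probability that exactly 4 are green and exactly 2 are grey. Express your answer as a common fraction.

1/5655

Unordered draws without replacement: count favorable combinations over C(30,6).
Favorable = C(5,4) · C(7,2) · C(6,0) · C(12,0) = 105; total = C(30,6) = 593775.
P = 105/593775 = 1/5655 ≈ 0.0002.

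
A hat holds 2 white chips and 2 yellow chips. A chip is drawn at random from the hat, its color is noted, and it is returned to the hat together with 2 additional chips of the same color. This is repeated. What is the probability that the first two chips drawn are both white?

1/3

After a white draw the hat holds 4 white out of 6.
P = (2/4)·(4/6) = 1/3 ≈ 0.3333.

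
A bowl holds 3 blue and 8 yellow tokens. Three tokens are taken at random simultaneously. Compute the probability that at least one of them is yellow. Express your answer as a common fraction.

Use the complement: P(at least one yellow) = 1 − P(no yellow).
P(none) = C(3,3)/C(11,3) = 1/165.
So P = 1 − 1/165 = 164/165 ≈ 0.9939.

164/165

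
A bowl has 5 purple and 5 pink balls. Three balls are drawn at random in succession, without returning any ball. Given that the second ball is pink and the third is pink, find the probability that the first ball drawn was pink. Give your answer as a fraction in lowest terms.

3/8

P(first=pink and the second ball is pink and the third is pink) = (5/10)·(4/9)·(3/8) = 1/12.
P(E) = Σ over first color = 5/36 + 1/12 = 2/9.
By Bayes, P(first=pink | E) = 1/12 / 2/9 = 3/8 ≈ 0.3750.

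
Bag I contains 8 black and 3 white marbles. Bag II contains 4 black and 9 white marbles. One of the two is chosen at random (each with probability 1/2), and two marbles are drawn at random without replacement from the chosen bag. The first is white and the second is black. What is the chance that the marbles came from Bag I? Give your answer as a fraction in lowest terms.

P(E | Bag I) = 12/55; P(E | Bag II) = 3/13.
P(E) = 1/2·12/55 + 1/2·3/13 = 321/1430.
By Bayes' rule, P(Bag I | E) = 6/55 / 321/1430 = 52/107 ≈ 0.4860.

52/107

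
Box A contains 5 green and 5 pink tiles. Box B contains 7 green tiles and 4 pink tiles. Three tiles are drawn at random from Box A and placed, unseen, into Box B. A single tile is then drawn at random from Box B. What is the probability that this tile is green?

Condition on how many of the transferred tiles are green (from Box A: 5 green of 10; then Box B has 14 total).
  0 green: C(5,0)C(5,3)/C(10,3) = 1/12; then P = 7/14
  1 green: C(5,1)C(5,2)/C(10,3) = 5/12; then P = 8/14
  2 green: C(5,2)C(5,1)/C(10,3) = 5/12; then P = 9/14
  3 green: C(5,3)C(5,0)/C(10,3) = 1/12; then P = 10/14
P(green from Box B) = 17/28 ≈ 0.6071.

17/28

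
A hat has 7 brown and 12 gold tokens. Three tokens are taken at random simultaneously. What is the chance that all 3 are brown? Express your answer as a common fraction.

35/969

Unordered draws without replacement: count favorable combinations over C(19,3).
Favorable = C(7,3) · C(12,0) = 35; total = C(19,3) = 969.
P = 35/969 = 35/969 ≈ 0.0361.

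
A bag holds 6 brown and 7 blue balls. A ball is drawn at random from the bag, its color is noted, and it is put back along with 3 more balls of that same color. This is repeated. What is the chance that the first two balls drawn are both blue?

35/104

After a blue draw the bag holds 10 blue out of 16.
P = (7/13)·(10/16) = 35/104 ≈ 0.3365.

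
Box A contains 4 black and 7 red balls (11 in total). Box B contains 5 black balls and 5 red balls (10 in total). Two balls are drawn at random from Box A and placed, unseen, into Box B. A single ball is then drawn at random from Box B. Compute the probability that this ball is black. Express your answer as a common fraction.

Condition on how many of the transferred balls are black (from Box A: 4 black of 11; then Box B has 12 total).
  0 black: C(4,0)C(7,2)/C(11,2) = 21/55; then P = 5/12
  1 black: C(4,1)C(7,1)/C(11,2) = 28/55; then P = 6/12
  2 black: C(4,2)C(7,0)/C(11,2) = 6/55; then P = 7/12
P(black from Box B) = 21/44 ≈ 0.4773.

21/44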